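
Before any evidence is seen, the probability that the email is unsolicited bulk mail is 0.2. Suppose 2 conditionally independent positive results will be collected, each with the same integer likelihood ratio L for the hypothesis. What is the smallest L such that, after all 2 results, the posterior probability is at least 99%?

Prior odds = 0.2/0.8 = 0.25.
Target odds = 0.99/0.01 = 99.
Need L² ≥ 99 ÷ 0.25 = 396.
19² = 361 < 396 ≤ 400 = 20², so L = 20.

20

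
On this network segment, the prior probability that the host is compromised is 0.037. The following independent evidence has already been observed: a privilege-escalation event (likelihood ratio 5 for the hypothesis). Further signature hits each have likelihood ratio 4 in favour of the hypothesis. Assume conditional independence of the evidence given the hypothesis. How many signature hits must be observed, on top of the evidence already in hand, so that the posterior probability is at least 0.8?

Prior odds = 0.037/0.963 = 37/963.
Bayes factor of the evidence already in hand = 5.
Odds after that evidence = (37/963) × 5 = 185/963.
Target odds = 0.8/0.2 = 4.
Need 4ⁿ ≥ 4 ÷ (185/963) = 3852/185.
4² = 16 falls short of 3852/185 but 4³ = 64 reaches it, so n = 3.

3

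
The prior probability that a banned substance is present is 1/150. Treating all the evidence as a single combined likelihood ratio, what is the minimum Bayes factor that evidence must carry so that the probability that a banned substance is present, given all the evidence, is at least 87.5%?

1043

Prior odds = (1/150)/(149/150) = 1/149.
Target odds = 0.875/0.125 = 7.
Required Bayes factor = 7 ÷ (1/149) = 1043.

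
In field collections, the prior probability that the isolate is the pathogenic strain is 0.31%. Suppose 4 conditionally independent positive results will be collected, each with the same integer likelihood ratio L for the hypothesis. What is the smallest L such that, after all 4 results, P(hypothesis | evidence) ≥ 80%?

6

Prior odds = 0.0031/0.9969 = 31/9969.
Target odds = 0.8/0.2 = 4.
Need L⁴ ≥ 4 ÷ (31/9969) = 39876/31.
5⁴ = 625 < 39876/31 ≤ 1296 = 6⁴, so L = 6.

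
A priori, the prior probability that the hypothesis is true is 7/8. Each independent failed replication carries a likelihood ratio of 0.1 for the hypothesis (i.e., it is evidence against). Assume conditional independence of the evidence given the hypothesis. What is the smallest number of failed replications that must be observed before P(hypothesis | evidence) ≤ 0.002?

Prior odds = 0.875/0.125 = 7.
Likelihood ratio per failed replication = 0.1.
Target posterior odds = 0.002/0.998 = 1/499.
Require 0.1ⁿ ≤ 1/499 ÷ 7 = 1/3493.
0.1³ = 0.001 is still above 1/3493 but 0.1⁴ = 0.0001 is at or below it, so n = 4.

4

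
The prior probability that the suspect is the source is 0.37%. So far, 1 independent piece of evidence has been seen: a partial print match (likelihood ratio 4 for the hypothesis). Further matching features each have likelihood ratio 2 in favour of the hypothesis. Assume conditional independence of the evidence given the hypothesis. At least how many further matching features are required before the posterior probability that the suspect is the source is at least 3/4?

Prior odds = 0.0037/0.9963 = 37/9963.
Bayes factor of the evidence already in hand = 4.
Odds after that evidence = (37/9963) × 4 = 148/9963.
Target odds = 0.75/0.25 = 3.
Need 2ⁿ ≥ 3 ÷ (148/9963) = 29889/148.
2⁷ = 128 falls short of 29889/148 but 2⁸ = 256 reaches it, so n = 8.

8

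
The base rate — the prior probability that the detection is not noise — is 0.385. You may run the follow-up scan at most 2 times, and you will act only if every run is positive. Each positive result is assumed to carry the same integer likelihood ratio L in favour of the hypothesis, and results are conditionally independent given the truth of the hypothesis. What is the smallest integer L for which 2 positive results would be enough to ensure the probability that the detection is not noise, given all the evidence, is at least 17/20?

Prior odds = 0.385/0.615 = 77/123.
Target odds = 0.85/0.15 = 17/3.
Need L² ≥ 17/3 ÷ (77/123) = 697/77.
3² = 9 < 697/77 ≤ 16 = 4², so L = 4.

4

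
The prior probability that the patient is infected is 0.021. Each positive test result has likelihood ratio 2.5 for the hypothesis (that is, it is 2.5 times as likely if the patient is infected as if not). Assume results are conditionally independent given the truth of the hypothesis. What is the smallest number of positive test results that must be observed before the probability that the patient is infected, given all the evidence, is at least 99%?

10

Prior odds: 0.021 ÷ 0.979 = 21/979.
Likelihood ratio per positive test result = 2.5.
Target posterior odds = 0.99/0.01 = 99.
Need (21/979) × 2.5ⁿ ≥ 99, i.e. 2.5ⁿ ≥ 32307/7.
2.5⁹ = 1953125/512 falls short of 32307/7 but 2.5¹⁰ = 9765625/1024 reaches it, so n = 10.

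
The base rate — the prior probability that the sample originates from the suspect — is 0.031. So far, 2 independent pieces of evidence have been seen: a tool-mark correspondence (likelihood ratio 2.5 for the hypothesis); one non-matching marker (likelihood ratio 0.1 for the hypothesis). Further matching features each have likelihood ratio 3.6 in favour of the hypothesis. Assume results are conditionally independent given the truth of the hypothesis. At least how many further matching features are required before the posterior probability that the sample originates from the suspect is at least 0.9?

6

Prior odds = 0.031/0.969 = 31/969.
Combined Bayes factor of the evidence already in hand = 2.5 × 0.1 = 0.25.
Odds after that evidence = (31/969) × 0.25 = 31/3876.
Target odds = 0.9/0.1 = 9.
Need 3.6ⁿ ≥ 9 ÷ (31/3876) = 34884/31.
3.6⁵ = 604.66176 falls short of 34884/31 but 3.6⁶ = 34012224/15625 reaches it, so n = 6.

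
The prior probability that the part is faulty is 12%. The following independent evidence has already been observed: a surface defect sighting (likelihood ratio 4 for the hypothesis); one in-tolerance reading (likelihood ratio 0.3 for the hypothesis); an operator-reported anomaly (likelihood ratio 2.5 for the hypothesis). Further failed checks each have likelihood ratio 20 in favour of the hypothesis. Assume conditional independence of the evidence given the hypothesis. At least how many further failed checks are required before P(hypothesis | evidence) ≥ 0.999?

3

Prior odds = 0.12/0.88 = 3/22.
Combined Bayes factor of the evidence already in hand = 4 × 0.3 × 2.5 = 3.
Odds after that evidence = (3/22) × 3 = 9/22.
Target odds = 0.999/0.001 = 999.
Need 20ⁿ ≥ 999 ÷ (9/22) = 2442.
20² = 400 falls short of 2442 but 20³ = 8000 reaches it, so n = 3.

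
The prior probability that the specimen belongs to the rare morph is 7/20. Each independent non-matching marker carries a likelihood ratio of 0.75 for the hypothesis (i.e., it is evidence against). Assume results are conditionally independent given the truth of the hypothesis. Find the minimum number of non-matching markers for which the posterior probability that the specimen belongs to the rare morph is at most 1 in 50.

12

Prior odds: 0.35 ÷ 0.65 = 7/13.
Likelihood ratio per non-matching marker = 0.75.
Target odds: 0.02 ÷ 0.98 = 1/49.
Need (7/13) × 0.75ⁿ ≤ 1/49, i.e. 0.75ⁿ ≤ 13/343.
0.75¹¹ = 177147/4194304 is still above 13/343 but 0.75¹² = 531441/16777216 is at or below it, so n = 12.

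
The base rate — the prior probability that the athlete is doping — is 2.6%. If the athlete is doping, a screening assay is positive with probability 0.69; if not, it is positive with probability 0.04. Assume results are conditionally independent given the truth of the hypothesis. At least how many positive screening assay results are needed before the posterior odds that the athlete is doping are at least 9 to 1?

3

Prior odds = 0.026/0.974 = 13/487.
Likelihood ratio of a positive = 0.69/0.04 = 17.25.
Target odds = 9.
Require 17.25ⁿ ≥ 9 ÷ (13/487) = 4383/13.
17.25² = 297.5625 falls short of 4383/13 but 17.25³ = 5132.953125 reaches it, so n = 3.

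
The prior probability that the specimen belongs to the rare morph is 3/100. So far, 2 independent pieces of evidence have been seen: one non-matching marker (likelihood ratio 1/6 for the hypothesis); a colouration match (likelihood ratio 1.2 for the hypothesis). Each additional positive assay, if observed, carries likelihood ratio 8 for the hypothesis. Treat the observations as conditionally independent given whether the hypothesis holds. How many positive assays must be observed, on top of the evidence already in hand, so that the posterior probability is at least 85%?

Prior odds = 0.03/0.97 = 3/97.
Combined Bayes factor of the evidence already in hand = (1/6) × 1.2 = 0.2.
Odds after that evidence = (3/97) × 0.2 = 3/485.
Target odds = 0.85/0.15 = 17/3.
Need 8ⁿ ≥ 17/3 ÷ (3/485) = 8245/9.
8³ = 512 falls short of 8245/9 but 8⁴ = 4096 reaches it, so n = 4.

4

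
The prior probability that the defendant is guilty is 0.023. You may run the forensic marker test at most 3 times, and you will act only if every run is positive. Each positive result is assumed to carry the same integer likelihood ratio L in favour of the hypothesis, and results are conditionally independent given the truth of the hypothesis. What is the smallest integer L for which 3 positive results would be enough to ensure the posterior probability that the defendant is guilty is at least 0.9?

8

Prior odds = 0.023/0.977 = 23/977.
Target odds = 0.9/0.1 = 9.
Need L³ ≥ 9 ÷ (23/977) = 8793/23.
7³ = 343 < 8793/23 ≤ 512 = 8³, so L = 8.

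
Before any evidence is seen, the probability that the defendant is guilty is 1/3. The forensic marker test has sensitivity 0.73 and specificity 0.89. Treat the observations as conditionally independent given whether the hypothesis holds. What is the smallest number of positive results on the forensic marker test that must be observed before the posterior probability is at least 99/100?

3

Prior odds = (1/3)/(2/3) = 0.5.
False-positive rate = 1 − 0.89 = 0.11; likelihood ratio of a positive = 0.73/0.11 = 73/11.
Target odds: 0.99 ÷ 0.01 = 99.
Require (73/11)ⁿ ≥ 99 ÷ 0.5 = 198.
(73/11)² = 5329/121 falls short of 198 but (73/11)³ = 389017/1331 reaches it, so n = 3.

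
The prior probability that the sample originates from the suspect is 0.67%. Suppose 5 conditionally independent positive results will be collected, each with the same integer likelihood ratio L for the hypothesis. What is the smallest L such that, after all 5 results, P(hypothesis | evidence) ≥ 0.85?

4

Prior odds = 0.0067/0.9933 = 67/9933.
Target odds = 0.85/0.15 = 17/3.
Need L⁵ ≥ 17/3 ÷ (67/9933) = 56287/67.
3⁵ = 243 < 56287/67 ≤ 1024 = 4⁵, so L = 4.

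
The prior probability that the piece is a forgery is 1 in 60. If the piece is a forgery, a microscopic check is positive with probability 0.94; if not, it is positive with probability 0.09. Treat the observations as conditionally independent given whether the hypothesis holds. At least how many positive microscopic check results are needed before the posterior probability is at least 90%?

Prior odds = (1/60)/(59/60) = 1/59.
Likelihood ratio of a positive = 0.94/0.09 = 94/9.
Target odds: 0.9 ÷ 0.1 = 9.
Need (1/59) × (94/9)ⁿ ≥ 9, i.e. (94/9)ⁿ ≥ 531.
(94/9)² = 8836/81 falls short of 531 but (94/9)³ = 830584/729 reaches it, so n = 3.

3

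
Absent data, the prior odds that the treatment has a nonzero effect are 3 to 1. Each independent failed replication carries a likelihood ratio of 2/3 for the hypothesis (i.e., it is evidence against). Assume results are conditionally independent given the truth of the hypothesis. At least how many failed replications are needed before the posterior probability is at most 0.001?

20

Prior odds = 3.
Likelihood ratio per failed replication = 2/3.
Target posterior odds = 0.001/0.999 = 1/999.
Need 3 × (2/3)ⁿ ≤ 1/999, i.e. (2/3)ⁿ ≤ 1/2997.
(2/3)¹⁹ ≈0.000451093 is still above 1/2997 but (2/3)²⁰ ≈0.000300729 is at or below it, so n = 20.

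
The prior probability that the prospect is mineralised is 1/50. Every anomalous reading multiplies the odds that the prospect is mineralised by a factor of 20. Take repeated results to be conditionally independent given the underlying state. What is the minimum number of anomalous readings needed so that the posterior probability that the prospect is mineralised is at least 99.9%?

Prior odds: 0.02 ÷ 0.98 = 1/49.
Likelihood ratio per anomalous reading = 20.
Target odds: 0.999 ÷ 0.001 = 999.
Require 20ⁿ ≥ 999 ÷ (1/49) = 48951.
20³ = 8000 falls short of 48951 but 20⁴ = 160000 reaches it, so n = 4.

4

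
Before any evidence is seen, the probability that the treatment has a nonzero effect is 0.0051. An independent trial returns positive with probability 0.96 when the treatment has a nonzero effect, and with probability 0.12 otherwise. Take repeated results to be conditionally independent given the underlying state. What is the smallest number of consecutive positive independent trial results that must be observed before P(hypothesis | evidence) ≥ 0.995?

6

Prior odds = 0.0051/0.9949 = 51/9949.
Likelihood ratio of a positive result = 0.96/0.12 = 8.
Target posterior odds = 0.995/0.005 = 199.
Require 8ⁿ ≥ 199 ÷ (51/9949) = 1979851/51.
8⁵ = 32768 falls short of 1979851/51 but 8⁶ = 262144 reaches it, so n = 6.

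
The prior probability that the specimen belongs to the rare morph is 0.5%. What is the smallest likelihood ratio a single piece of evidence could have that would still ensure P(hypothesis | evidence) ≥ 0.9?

Prior odds = 0.005/0.995 = 1/199.
Target odds = 0.9/0.1 = 9.
Required Bayes factor = 9 ÷ (1/199) = 1791.

1791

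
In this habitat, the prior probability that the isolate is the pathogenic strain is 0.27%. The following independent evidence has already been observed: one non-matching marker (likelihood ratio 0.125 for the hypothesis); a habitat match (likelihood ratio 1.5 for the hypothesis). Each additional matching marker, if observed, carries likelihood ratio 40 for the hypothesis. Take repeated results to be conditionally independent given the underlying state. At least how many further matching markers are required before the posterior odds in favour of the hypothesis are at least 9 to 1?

Prior odds = 0.0027/0.9973 = 27/9973.
Combined Bayes factor of the evidence already in hand = 0.125 × 1.5 = 0.1875.
Odds after that evidence = (27/9973) × 0.1875 = 81/159568.
Target odds = 9.
Need 40ⁿ ≥ 9 ÷ (81/159568) = 159568/9.
40² = 1600 falls short of 159568/9 but 40³ = 64000 reaches it, so n = 3.

3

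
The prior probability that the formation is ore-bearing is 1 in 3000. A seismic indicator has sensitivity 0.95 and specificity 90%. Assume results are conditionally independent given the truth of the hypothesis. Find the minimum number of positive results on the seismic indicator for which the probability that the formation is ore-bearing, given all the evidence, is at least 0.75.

Prior odds = (1/3000)/(2999/3000) = 1/2999.
False-positive rate = 1 − 0.9 = 0.1; likelihood ratio of a positive = 0.95/0.1 = 9.5.
Target posterior odds = 0.75/0.25 = 3.
Require 9.5ⁿ ≥ 3 ÷ (1/2999) = 8997.
9.5⁴ = 8145.0625 falls short of 8997 but 9.5⁵ = 77378.09375 reaches it, so n = 5.

5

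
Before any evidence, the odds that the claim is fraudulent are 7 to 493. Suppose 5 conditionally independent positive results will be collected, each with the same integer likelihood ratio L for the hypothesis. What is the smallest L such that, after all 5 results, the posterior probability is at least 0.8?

Prior odds = 7/493.
Target odds = 0.8/0.2 = 4.
Need L⁵ ≥ 4 ÷ (7/493) = 1972/7.
3⁵ = 243 < 1972/7 ≤ 1024 = 4⁵, so L = 4.

4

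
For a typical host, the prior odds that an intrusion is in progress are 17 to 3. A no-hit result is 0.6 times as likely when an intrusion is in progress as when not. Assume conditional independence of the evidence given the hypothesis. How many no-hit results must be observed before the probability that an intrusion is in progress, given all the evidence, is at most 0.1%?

Prior odds = 17/3.
Likelihood ratio per no-hit result = 0.6.
Target posterior odds = 0.001/0.999 = 1/999.
Require 0.6ⁿ ≤ 1/999 ÷ (17/3) = 1/5661.
0.6¹⁶ ≈0.000282111 is still above 1/5661 but 0.6¹⁷ ≈0.000169267 is at or below it, so n = 17.

17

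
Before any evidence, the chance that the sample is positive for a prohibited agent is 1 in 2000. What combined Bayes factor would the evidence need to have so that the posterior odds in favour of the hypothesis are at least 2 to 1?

Prior odds = 0.0005/0.9995 = 1/1999.
Target odds = 2.
Required Bayes factor = 2 ÷ (1/1999) = 3998.

3998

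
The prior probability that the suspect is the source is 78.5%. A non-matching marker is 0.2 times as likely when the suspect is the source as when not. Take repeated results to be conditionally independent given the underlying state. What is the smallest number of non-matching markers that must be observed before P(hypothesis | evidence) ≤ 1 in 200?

Prior odds: 0.785 ÷ 0.215 = 157/43.
Likelihood ratio per non-matching marker = 0.2.
Target posterior odds = 0.005/0.995 = 1/199.
Need (157/43) × 0.2ⁿ ≤ 1/199, i.e. 0.2ⁿ ≤ 43/31243.
0.2⁴ = 0.0016 is still above 43/31243 but 0.2⁵ = 0.00032 is at or below it, so n = 5.

5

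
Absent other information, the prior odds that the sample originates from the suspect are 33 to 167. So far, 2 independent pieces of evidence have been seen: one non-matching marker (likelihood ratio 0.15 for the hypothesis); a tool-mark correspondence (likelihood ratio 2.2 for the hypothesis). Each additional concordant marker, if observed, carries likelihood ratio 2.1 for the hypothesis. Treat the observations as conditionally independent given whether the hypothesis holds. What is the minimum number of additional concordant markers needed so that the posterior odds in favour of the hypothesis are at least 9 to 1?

Prior odds = 33/167.
Combined Bayes factor of the evidence already in hand = 0.15 × 2.2 = 0.33.
Odds after that evidence = (33/167) × 0.33 = 1089/16700.
Target odds = 9.
Need 2.1ⁿ ≥ 9 ÷ (1089/16700) = 16700/121.
2.1⁶ = 85766121/1000000 falls short of 16700/121 but 2.1⁷ ≈180.109 reaches it, so n = 7.

7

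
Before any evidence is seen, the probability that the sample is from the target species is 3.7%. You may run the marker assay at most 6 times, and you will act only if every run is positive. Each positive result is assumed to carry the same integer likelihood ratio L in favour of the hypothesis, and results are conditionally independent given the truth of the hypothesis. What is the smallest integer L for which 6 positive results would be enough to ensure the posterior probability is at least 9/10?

3

Prior odds = 0.037/0.963 = 37/963.
Target odds = 0.9/0.1 = 9.
Need L⁶ ≥ 9 ÷ (37/963) = 8667/37.
2⁶ = 64 < 8667/37 ≤ 729 = 3⁶, so L = 3.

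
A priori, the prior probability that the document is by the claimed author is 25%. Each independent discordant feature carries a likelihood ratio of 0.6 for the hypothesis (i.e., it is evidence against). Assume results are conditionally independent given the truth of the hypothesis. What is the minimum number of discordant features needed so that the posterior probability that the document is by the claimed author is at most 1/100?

7

Prior odds = 0.25/0.75 = 1/3.
Likelihood ratio per discordant feature = 0.6.
Target odds: 0.01 ÷ 0.99 = 1/99.
Require 0.6ⁿ ≤ 1/99 ÷ (1/3) = 1/33.
0.6⁶ = 729/15625 is still above 1/33 but 0.6⁷ = 2187/78125 is at or below it, so n = 7.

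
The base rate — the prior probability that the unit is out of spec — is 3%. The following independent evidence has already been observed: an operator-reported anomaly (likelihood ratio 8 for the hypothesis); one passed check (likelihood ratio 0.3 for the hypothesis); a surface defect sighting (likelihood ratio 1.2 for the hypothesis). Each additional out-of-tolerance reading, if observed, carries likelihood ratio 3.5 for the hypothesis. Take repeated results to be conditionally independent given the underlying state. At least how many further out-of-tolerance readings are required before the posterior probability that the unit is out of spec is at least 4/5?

4

Prior odds = 0.03/0.97 = 3/97.
Combined Bayes factor of the evidence already in hand = 8 × 0.3 × 1.2 = 2.88.
Odds after that evidence = (3/97) × 2.88 = 216/2425.
Target odds = 0.8/0.2 = 4.
Need 3.5ⁿ ≥ 4 ÷ (216/2425) = 2425/54.
3.5³ = 42.875 falls short of 2425/54 but 3.5⁴ = 150.0625 reaches it, so n = 4.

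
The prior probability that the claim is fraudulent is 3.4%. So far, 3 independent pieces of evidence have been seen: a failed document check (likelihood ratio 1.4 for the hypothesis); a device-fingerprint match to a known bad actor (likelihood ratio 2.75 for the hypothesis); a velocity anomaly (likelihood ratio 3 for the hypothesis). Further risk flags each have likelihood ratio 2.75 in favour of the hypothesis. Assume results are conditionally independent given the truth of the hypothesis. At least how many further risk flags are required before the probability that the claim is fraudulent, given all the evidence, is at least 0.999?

8

Prior odds = 0.034/0.966 = 17/483.
Combined Bayes factor of the evidence already in hand = 1.4 × 2.75 × 3 = 11.55.
Odds after that evidence = (17/483) × 11.55 = 187/460.
Target odds = 0.999/0.001 = 999.
Need 2.75ⁿ ≥ 999 ÷ (187/460) = 459540/187.
2.75⁷ = 19487171/16384 falls short of 459540/187 but 2.75⁸ = 214358881/65536 reaches it, so n = 8.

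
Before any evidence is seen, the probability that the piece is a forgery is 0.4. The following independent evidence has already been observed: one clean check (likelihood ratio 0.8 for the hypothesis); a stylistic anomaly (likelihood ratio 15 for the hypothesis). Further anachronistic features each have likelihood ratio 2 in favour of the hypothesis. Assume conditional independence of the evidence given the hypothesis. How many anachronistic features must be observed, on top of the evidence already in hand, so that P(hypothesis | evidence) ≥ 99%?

Prior odds = 0.4/0.6 = 2/3.
Combined Bayes factor of the evidence already in hand = 0.8 × 15 = 12.
Odds after that evidence = (2/3) × 12 = 8.
Target odds = 0.99/0.01 = 99.
Need 2ⁿ ≥ 99 ÷ 8 = 12.375.
2³ = 8 falls short of 12.375 but 2⁴ = 16 reaches it, so n = 4.

4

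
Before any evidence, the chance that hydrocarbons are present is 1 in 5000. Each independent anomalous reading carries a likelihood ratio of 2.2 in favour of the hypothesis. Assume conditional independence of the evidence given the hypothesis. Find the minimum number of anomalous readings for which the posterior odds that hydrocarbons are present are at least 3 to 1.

Prior odds = 0.0002/0.9998 = 1/4999.
Likelihood ratio per anomalous reading = 2.2.
Target odds = 3.
Need (1/4999) × 2.2ⁿ ≥ 3, i.e. 2.2ⁿ ≥ 14997.
2.2¹² ≈12855 falls short of 14997 but 2.2¹³ ≈28281 reaches it, so n = 13.

13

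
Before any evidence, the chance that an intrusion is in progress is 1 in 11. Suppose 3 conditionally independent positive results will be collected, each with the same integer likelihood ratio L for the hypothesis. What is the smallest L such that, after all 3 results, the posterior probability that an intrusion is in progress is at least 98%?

Prior odds = (1/11)/(10/11) = 0.1.
Target odds = 0.98/0.02 = 49.
Need L³ ≥ 49 ÷ 0.1 = 490.
7³ = 343 < 490 ≤ 512 = 8³, so L = 8.

8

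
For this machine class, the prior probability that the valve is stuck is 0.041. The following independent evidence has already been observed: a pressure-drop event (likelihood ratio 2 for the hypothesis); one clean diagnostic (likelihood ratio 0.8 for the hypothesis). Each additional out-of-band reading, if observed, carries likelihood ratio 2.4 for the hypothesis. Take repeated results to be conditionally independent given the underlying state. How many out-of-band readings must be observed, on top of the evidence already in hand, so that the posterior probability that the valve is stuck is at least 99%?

Prior odds = 0.041/0.959 = 41/959.
Combined Bayes factor of the evidence already in hand = 2 × 0.8 = 1.6.
Odds after that evidence = (41/959) × 1.6 = 328/4795.
Target odds = 0.99/0.01 = 99.
Need 2.4ⁿ ≥ 99 ÷ (328/4795) = 474705/328.
2.4⁸ = 429981696/390625 falls short of 474705/328 but 2.4⁹ ≈2641.81 reaches it, so n = 9.

9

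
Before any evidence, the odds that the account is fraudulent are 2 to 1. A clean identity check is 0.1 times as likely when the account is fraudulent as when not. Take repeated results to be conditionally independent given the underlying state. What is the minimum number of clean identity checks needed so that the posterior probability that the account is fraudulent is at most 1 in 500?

Prior odds = 2.
Likelihood ratio per clean identity check = 0.1.
Target odds: 0.002 ÷ 0.998 = 1/499.
Require 0.1ⁿ ≤ 1/499 ÷ 2 = 1/998.
0.1² = 0.01 is still above 1/998 but 0.1³ = 0.001 is at or below it, so n = 3.

3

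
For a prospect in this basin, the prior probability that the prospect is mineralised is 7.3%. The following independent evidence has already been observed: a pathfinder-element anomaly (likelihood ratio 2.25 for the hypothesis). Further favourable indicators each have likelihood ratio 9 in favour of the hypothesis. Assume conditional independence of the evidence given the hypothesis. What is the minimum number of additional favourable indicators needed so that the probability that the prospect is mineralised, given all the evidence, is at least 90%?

2

Prior odds = 0.073/0.927 = 73/927.
Bayes factor of the evidence already in hand = 2.25.
Odds after that evidence = (73/927) × 2.25 = 73/412.
Target odds = 0.9/0.1 = 9.
Need 9ⁿ ≥ 9 ÷ (73/412) = 3708/73.
9¹ = 9 falls short of 3708/73 but 9² = 81 reaches it, so n = 2.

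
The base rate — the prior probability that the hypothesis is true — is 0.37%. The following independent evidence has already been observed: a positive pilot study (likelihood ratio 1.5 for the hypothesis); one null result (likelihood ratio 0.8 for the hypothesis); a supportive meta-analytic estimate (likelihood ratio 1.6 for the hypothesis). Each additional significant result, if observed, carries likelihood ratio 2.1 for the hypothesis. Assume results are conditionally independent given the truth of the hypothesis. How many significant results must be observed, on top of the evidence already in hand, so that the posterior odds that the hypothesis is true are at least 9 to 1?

Prior odds = 0.0037/0.9963 = 37/9963.
Combined Bayes factor of the evidence already in hand = 1.5 × 0.8 × 1.6 = 1.92.
Odds after that evidence = (37/9963) × 1.92 = 592/83025.
Target odds = 9.
Need 2.1ⁿ ≥ 9 ÷ (592/83025) = 747225/592.
2.1⁹ ≈794.28 falls short of 747225/592 but 2.1¹⁰ ≈1667.99 reaches it, so n = 10.

10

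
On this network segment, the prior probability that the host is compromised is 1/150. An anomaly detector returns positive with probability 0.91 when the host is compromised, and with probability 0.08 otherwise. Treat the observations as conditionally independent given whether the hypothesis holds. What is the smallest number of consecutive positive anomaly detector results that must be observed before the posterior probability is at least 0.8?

3

Prior odds = (1/150)/(149/150) = 1/149.
Likelihood ratio of a positive result = 0.91/0.08 = 11.375.
Target posterior odds = 0.8/0.2 = 4.
Require 11.375ⁿ ≥ 4 ÷ (1/149) = 596.
11.375² = 129.390625 falls short of 596 but 11.375³ = 753571/512 reaches it, so n = 3.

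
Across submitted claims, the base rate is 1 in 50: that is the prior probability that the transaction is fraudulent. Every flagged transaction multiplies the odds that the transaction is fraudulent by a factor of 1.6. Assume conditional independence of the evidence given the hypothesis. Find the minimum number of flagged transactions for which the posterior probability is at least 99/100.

Prior odds = 0.02/0.98 = 1/49.
Likelihood ratio per flagged transaction = 1.6.
Target odds: 0.99 ÷ 0.01 = 99.
Require 1.6ⁿ ≥ 99 ÷ (1/49) = 4851.
1.6¹⁸ ≈4722.37 falls short of 4851 but 1.6¹⁹ ≈7555.79 reaches it, so n = 19.

19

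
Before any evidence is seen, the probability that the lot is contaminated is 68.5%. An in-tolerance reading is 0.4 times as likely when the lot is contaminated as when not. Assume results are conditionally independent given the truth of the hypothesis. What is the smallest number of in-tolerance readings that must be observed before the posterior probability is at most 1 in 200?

7

Prior odds = 0.685/0.315 = 137/63.
Likelihood ratio per in-tolerance reading = 0.4.
Target posterior odds = 0.005/0.995 = 1/199.
Require 0.4ⁿ ≤ 1/199 ÷ (137/63) = 63/27263.
0.4⁶ = 64/15625 is still above 63/27263 but 0.4⁷ = 128/78125 is at or below it, so n = 7.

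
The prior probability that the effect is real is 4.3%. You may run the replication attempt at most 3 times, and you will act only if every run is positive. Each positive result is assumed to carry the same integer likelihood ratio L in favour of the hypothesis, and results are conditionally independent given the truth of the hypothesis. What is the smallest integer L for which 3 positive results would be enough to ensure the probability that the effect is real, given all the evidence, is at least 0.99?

Prior odds = 0.043/0.957 = 43/957.
Target odds = 0.99/0.01 = 99.
Need L³ ≥ 99 ÷ (43/957) = 94743/43.
13³ = 2197 < 94743/43 ≤ 2744 = 14³, so L = 14.

14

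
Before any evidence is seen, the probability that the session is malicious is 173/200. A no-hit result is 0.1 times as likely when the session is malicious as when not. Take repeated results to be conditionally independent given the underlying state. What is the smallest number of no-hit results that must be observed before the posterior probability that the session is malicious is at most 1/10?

Prior odds = 0.865/0.135 = 173/27.
Likelihood ratio per no-hit result = 0.1.
Target odds: 0.1 ÷ 0.9 = 1/9.
Require 0.1ⁿ ≤ 1/9 ÷ (173/27) = 3/173.
0.1¹ = 0.1 is still above 3/173 but 0.1² = 0.01 is at or below it, so n = 2.

2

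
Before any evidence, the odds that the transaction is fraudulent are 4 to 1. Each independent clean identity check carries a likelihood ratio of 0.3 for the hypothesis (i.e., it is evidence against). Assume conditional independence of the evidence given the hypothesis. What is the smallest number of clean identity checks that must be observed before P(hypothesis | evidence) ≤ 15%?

3

Prior odds = 4.
Likelihood ratio per clean identity check = 0.3.
Target odds: 0.15 ÷ 0.85 = 3/17.
Need 4 × 0.3ⁿ ≤ 3/17, i.e. 0.3ⁿ ≤ 3/68.
0.3² = 0.09 is still above 3/68 but 0.3³ = 0.027 is at or below it, so n = 3.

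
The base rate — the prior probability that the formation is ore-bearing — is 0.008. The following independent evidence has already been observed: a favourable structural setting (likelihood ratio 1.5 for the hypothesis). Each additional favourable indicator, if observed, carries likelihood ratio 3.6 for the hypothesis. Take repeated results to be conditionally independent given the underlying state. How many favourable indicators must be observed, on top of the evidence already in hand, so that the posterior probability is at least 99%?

8

Prior odds = 0.008/0.992 = 1/124.
Bayes factor of the evidence already in hand = 1.5.
Odds after that evidence = (1/124) × 1.5 = 3/248.
Target odds = 0.99/0.01 = 99.
Need 3.6ⁿ ≥ 99 ÷ (3/248) = 8184.
3.6⁷ = 612220032/78125 falls short of 8184 but 3.6⁸ ≈28211.1 reaches it, so n = 8.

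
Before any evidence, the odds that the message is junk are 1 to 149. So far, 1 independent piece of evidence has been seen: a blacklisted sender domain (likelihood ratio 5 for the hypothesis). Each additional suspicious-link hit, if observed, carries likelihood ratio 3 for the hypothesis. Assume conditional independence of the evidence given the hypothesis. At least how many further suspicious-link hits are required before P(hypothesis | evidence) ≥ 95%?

Prior odds = 1/149.
Bayes factor of the evidence already in hand = 5.
Odds after that evidence = (1/149) × 5 = 5/149.
Target odds = 0.95/0.05 = 19.
Need 3ⁿ ≥ 19 ÷ (5/149) = 566.2.
3⁵ = 243 falls short of 566.2 but 3⁶ = 729 reaches it, so n = 6.

6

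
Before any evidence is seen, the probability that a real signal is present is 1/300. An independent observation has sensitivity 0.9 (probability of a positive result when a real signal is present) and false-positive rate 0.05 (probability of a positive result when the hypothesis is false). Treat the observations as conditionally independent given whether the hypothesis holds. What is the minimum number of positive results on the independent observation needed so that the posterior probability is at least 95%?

3

Prior odds: (1/300) ÷ (299/300) = 1/299.
Likelihood ratio of a positive result = 0.9/0.05 = 18.
Target odds: 0.95 ÷ 0.05 = 19.
Require 18ⁿ ≥ 19 ÷ (1/299) = 5681.
18² = 324 falls short of 5681 but 18³ = 5832 reaches it, so n = 3.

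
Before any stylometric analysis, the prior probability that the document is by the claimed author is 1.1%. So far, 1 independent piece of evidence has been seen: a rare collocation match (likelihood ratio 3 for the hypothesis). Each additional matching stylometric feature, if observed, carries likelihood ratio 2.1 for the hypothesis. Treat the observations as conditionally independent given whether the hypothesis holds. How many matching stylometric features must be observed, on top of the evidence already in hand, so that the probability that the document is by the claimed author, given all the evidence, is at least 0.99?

11

Prior odds = 0.011/0.989 = 11/989.
Bayes factor of the evidence already in hand = 3.
Odds after that evidence = (11/989) × 3 = 33/989.
Target odds = 0.99/0.01 = 99.
Need 2.1ⁿ ≥ 99 ÷ (33/989) = 2967.
2.1¹⁰ ≈1667.99 falls short of 2967 but 2.1¹¹ ≈3502.78 reaches it, so n = 11.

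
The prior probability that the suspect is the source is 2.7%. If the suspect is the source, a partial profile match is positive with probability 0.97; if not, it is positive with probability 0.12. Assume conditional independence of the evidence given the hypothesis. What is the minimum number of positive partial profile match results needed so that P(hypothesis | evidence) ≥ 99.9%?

6

Prior odds: 0.027 ÷ 0.973 = 27/973.
Likelihood ratio of a positive = 0.97/0.12 = 97/12.
Target odds: 0.999 ÷ 0.001 = 999.
Need (27/973) × (97/12)ⁿ ≥ 999, i.e. (97/12)ⁿ ≥ 36001.
(97/12)⁵ ≈34510.6 falls short of 36001 but (97/12)⁶ ≈278961 reaches it, so n = 6.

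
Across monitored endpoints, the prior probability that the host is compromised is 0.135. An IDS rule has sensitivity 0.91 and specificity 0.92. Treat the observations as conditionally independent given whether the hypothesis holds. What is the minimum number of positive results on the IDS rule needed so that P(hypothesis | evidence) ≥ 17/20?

2

Prior odds = 0.135/0.865 = 27/173.
False-positive rate = 1 − 0.92 = 0.08; likelihood ratio of a positive = 0.91/0.08 = 11.375.
Target odds: 0.85 ÷ 0.15 = 17/3.
Need (27/173) × 11.375ⁿ ≥ 17/3, i.e. 11.375ⁿ ≥ 2941/81.
11.375¹ = 11.375 falls short of 2941/81 but 11.375² = 129.390625 reaches it, so n = 2.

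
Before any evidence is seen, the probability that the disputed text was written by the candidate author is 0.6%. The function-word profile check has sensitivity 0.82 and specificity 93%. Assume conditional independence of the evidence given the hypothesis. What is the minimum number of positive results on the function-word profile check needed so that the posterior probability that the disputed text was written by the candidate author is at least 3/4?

3

Prior odds = 0.006/0.994 = 3/497.
False-positive rate = 1 − 0.93 = 0.07; likelihood ratio of a positive = 0.82/0.07 = 82/7.
Target odds: 0.75 ÷ 0.25 = 3.
Require (82/7)ⁿ ≥ 3 ÷ (3/497) = 497.
(82/7)² = 6724/49 falls short of 497 but (82/7)³ = 551368/343 reaches it, so n = 3.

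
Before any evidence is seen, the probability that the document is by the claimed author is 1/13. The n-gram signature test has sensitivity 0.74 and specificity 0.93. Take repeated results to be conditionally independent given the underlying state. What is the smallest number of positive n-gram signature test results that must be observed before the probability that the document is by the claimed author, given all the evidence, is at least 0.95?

Prior odds = (1/13)/(12/13) = 1/12.
False-positive rate = 1 − 0.93 = 0.07; likelihood ratio of a positive = 0.74/0.07 = 74/7.
Target posterior odds = 0.95/0.05 = 19.
Require (74/7)ⁿ ≥ 19 ÷ (1/12) = 228.
(74/7)² = 5476/49 falls short of 228 but (74/7)³ = 405224/343 reaches it, so n = 3.

3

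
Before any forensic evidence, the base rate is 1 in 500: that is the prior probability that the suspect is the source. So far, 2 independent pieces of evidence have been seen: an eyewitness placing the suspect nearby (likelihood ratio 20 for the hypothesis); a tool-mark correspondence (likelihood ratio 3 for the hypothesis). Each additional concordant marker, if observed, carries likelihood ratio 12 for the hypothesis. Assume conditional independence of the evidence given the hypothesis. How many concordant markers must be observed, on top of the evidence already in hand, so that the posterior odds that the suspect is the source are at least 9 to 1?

Prior odds = 0.002/0.998 = 1/499.
Combined Bayes factor of the evidence already in hand = 20 × 3 = 60.
Odds after that evidence = (1/499) × 60 = 60/499.
Target odds = 9.
Need 12ⁿ ≥ 9 ÷ (60/499) = 74.85.
12¹ = 12 falls short of 74.85 but 12² = 144 reaches it, so n = 2.

2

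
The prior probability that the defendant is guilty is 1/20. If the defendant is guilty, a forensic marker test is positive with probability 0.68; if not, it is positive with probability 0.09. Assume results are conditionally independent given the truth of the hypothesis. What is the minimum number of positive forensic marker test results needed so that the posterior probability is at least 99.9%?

Prior odds: 0.05 ÷ 0.95 = 1/19.
Likelihood ratio of a positive = 0.68/0.09 = 68/9.
Target odds: 0.999 ÷ 0.001 = 999.
Require (68/9)ⁿ ≥ 999 ÷ (1/19) = 18981.
(68/9)⁴ = 21381376/6561 falls short of 18981 but (68/9)⁵ ≈24622.5 reaches it, so n = 5.

5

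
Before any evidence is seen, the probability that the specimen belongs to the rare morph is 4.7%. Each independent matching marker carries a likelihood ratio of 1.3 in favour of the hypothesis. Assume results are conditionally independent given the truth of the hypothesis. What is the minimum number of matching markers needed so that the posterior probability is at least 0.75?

16

Prior odds = 0.047/0.953 = 47/953.
Likelihood ratio per matching marker = 1.3.
Target posterior odds = 0.75/0.25 = 3.
Need (47/953) × 1.3ⁿ ≥ 3, i.e. 1.3ⁿ ≥ 2859/47.
1.3¹⁵ ≈51.1859 falls short of 2859/47 but 1.3¹⁶ ≈66.5417 reaches it, so n = 16.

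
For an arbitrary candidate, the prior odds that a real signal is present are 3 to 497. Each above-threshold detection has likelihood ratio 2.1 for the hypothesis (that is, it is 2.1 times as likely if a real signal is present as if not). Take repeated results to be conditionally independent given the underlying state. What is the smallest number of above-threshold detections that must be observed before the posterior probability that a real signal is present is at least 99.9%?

17

Prior odds = 3/497.
Likelihood ratio per above-threshold detection = 2.1.
Target odds: 0.999 ÷ 0.001 = 999.
Require 2.1ⁿ ≥ 999 ÷ (3/497) = 165501.
2.1¹⁶ ≈143057 falls short of 165501 but 2.1¹⁷ ≈300419 reaches it, so n = 17.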